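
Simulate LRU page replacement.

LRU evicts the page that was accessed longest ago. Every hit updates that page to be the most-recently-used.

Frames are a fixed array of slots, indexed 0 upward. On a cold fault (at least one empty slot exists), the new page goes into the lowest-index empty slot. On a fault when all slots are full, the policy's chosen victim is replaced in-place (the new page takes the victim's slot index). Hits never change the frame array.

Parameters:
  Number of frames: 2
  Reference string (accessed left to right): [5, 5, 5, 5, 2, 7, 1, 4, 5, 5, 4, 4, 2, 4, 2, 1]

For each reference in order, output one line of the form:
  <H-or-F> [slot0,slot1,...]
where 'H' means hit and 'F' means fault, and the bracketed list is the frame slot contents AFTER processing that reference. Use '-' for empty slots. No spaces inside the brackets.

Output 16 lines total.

F [5,-]
H [5,-]
H [5,-]
H [5,-]
F [5,2]
F [7,2]
F [7,1]
F [4,1]
F [4,5]
H [4,5]
H [4,5]
H [4,5]
F [4,2]
H [4,2]
H [4,2]
F [1,2]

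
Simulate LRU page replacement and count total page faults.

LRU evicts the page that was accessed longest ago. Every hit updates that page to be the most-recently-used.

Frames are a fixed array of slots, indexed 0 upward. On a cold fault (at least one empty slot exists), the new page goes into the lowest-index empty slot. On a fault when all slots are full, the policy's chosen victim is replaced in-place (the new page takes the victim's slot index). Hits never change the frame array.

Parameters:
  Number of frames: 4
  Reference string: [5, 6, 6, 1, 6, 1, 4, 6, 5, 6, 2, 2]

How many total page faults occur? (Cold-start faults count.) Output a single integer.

Answer: 5

Derivation:
Step 0: ref 5 → FAULT, frames=[5,-,-,-]
Step 1: ref 6 → FAULT, frames=[5,6,-,-]
Step 2: ref 6 → HIT, frames=[5,6,-,-]
Step 3: ref 1 → FAULT, frames=[5,6,1,-]
Step 4: ref 6 → HIT, frames=[5,6,1,-]
Step 5: ref 1 → HIT, frames=[5,6,1,-]
Step 6: ref 4 → FAULT, frames=[5,6,1,4]
Step 7: ref 6 → HIT, frames=[5,6,1,4]
Step 8: ref 5 → HIT, frames=[5,6,1,4]
Step 9: ref 6 → HIT, frames=[5,6,1,4]
Step 10: ref 2 → FAULT (evict 1), frames=[5,6,2,4]
Step 11: ref 2 → HIT, frames=[5,6,2,4]
Total faults: 5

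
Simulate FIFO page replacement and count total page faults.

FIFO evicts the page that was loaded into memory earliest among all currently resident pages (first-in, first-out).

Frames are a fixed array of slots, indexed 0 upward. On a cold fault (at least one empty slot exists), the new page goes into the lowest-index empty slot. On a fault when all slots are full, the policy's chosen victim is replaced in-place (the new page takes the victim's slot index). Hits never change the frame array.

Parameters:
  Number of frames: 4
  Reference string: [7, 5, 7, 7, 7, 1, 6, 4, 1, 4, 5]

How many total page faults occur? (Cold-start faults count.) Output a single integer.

Answer: 5

Derivation:
Step 0: ref 7 → FAULT, frames=[7,-,-,-]
Step 1: ref 5 → FAULT, frames=[7,5,-,-]
Step 2: ref 7 → HIT, frames=[7,5,-,-]
Step 3: ref 7 → HIT, frames=[7,5,-,-]
Step 4: ref 7 → HIT, frames=[7,5,-,-]
Step 5: ref 1 → FAULT, frames=[7,5,1,-]
Step 6: ref 6 → FAULT, frames=[7,5,1,6]
Step 7: ref 4 → FAULT (evict 7), frames=[4,5,1,6]
Step 8: ref 1 → HIT, frames=[4,5,1,6]
Step 9: ref 4 → HIT, frames=[4,5,1,6]
Step 10: ref 5 → HIT, frames=[4,5,1,6]
Total faults: 5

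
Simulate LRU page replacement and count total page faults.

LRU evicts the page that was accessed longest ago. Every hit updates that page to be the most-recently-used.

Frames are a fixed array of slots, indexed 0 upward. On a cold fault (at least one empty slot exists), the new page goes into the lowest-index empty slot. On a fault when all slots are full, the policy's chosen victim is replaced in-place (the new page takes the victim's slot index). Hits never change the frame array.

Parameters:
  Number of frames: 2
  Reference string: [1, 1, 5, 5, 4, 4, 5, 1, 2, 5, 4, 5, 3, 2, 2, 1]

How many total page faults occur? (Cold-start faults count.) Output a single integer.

Answer: 10

Derivation:
Step 0: ref 1 → FAULT, frames=[1,-]
Step 1: ref 1 → HIT, frames=[1,-]
Step 2: ref 5 → FAULT, frames=[1,5]
Step 3: ref 5 → HIT, frames=[1,5]
Step 4: ref 4 → FAULT (evict 1), frames=[4,5]
Step 5: ref 4 → HIT, frames=[4,5]
Step 6: ref 5 → HIT, frames=[4,5]
Step 7: ref 1 → FAULT (evict 4), frames=[1,5]
Step 8: ref 2 → FAULT (evict 5), frames=[1,2]
Step 9: ref 5 → FAULT (evict 1), frames=[5,2]
Step 10: ref 4 → FAULT (evict 2), frames=[5,4]
Step 11: ref 5 → HIT, frames=[5,4]
Step 12: ref 3 → FAULT (evict 4), frames=[5,3]
Step 13: ref 2 → FAULT (evict 5), frames=[2,3]
Step 14: ref 2 → HIT, frames=[2,3]
Step 15: ref 1 → FAULT (evict 3), frames=[2,1]
Total faults: 10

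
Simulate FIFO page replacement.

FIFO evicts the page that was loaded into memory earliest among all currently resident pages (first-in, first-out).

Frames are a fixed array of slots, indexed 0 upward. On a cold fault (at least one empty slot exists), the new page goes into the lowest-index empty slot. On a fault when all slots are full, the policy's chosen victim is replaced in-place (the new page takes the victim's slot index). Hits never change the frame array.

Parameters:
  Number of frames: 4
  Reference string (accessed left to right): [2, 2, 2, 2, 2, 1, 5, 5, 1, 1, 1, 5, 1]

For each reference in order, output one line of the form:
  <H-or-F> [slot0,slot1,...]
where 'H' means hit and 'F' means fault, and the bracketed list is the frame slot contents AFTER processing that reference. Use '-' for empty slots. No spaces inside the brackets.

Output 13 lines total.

F [2,-,-,-]
H [2,-,-,-]
H [2,-,-,-]
H [2,-,-,-]
H [2,-,-,-]
F [2,1,-,-]
F [2,1,5,-]
H [2,1,5,-]
H [2,1,5,-]
H [2,1,5,-]
H [2,1,5,-]
H [2,1,5,-]
H [2,1,5,-]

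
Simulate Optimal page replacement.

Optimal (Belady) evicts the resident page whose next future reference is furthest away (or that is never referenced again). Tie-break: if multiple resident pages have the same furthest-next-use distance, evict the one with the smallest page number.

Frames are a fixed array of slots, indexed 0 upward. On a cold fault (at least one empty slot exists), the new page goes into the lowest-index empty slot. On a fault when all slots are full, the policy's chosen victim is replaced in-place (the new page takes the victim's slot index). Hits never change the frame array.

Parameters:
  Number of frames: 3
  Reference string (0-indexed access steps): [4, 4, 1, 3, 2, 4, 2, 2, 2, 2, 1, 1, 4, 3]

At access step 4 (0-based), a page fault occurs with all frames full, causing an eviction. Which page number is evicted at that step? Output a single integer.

Answer: 3

Derivation:
Step 0: ref 4 -> FAULT, frames=[4,-,-]
Step 1: ref 4 -> HIT, frames=[4,-,-]
Step 2: ref 1 -> FAULT, frames=[4,1,-]
Step 3: ref 3 -> FAULT, frames=[4,1,3]
Step 4: ref 2 -> FAULT, evict 3, frames=[4,1,2]
At step 4: evicted page 3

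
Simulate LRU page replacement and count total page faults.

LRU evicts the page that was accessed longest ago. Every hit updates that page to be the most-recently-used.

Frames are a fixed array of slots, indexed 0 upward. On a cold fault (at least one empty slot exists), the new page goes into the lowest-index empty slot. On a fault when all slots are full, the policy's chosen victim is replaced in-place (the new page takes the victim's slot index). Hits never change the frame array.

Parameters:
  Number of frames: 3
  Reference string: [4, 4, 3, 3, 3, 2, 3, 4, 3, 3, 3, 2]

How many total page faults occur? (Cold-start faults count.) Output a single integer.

Step 0: ref 4 → FAULT, frames=[4,-,-]
Step 1: ref 4 → HIT, frames=[4,-,-]
Step 2: ref 3 → FAULT, frames=[4,3,-]
Step 3: ref 3 → HIT, frames=[4,3,-]
Step 4: ref 3 → HIT, frames=[4,3,-]
Step 5: ref 2 → FAULT, frames=[4,3,2]
Step 6: ref 3 → HIT, frames=[4,3,2]
Step 7: ref 4 → HIT, frames=[4,3,2]
Step 8: ref 3 → HIT, frames=[4,3,2]
Step 9: ref 3 → HIT, frames=[4,3,2]
Step 10: ref 3 → HIT, frames=[4,3,2]
Step 11: ref 2 → HIT, frames=[4,3,2]
Total faults: 3

Answer: 3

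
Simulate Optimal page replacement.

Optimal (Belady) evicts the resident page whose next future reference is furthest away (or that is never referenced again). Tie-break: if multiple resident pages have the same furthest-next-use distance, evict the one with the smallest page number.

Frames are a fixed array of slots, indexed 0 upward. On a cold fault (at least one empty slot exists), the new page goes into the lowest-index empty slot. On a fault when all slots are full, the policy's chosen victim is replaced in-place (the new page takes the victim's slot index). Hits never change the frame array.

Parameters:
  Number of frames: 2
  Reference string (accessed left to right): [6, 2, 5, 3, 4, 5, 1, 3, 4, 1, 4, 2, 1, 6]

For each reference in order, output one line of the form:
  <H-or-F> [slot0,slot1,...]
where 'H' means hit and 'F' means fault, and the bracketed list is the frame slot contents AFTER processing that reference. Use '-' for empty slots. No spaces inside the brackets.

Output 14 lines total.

F [6,-]
F [6,2]
F [5,2]
F [5,3]
F [5,4]
H [5,4]
F [1,4]
F [3,4]
H [3,4]
F [1,4]
H [1,4]
F [1,2]
H [1,2]
F [6,2]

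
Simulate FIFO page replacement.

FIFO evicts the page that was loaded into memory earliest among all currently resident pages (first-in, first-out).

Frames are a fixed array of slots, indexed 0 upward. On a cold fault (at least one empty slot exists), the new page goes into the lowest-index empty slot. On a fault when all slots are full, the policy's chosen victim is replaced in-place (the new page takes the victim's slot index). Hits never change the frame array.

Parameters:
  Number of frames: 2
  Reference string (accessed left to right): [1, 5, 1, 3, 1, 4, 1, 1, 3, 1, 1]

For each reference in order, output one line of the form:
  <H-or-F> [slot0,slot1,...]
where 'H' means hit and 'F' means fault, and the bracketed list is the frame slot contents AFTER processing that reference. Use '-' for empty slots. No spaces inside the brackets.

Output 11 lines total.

F [1,-]
F [1,5]
H [1,5]
F [3,5]
F [3,1]
F [4,1]
H [4,1]
H [4,1]
F [4,3]
F [1,3]
H [1,3]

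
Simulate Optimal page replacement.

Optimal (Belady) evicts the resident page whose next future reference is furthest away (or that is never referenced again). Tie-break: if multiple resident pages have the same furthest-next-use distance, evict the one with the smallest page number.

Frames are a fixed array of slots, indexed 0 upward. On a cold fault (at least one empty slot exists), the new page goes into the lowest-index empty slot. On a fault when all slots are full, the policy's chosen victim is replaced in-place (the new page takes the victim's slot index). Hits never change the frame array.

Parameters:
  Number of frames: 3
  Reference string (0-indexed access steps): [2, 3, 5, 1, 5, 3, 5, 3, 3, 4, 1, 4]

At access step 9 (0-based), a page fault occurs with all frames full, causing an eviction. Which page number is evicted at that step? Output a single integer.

Step 0: ref 2 -> FAULT, frames=[2,-,-]
Step 1: ref 3 -> FAULT, frames=[2,3,-]
Step 2: ref 5 -> FAULT, frames=[2,3,5]
Step 3: ref 1 -> FAULT, evict 2, frames=[1,3,5]
Step 4: ref 5 -> HIT, frames=[1,3,5]
Step 5: ref 3 -> HIT, frames=[1,3,5]
Step 6: ref 5 -> HIT, frames=[1,3,5]
Step 7: ref 3 -> HIT, frames=[1,3,5]
Step 8: ref 3 -> HIT, frames=[1,3,5]
Step 9: ref 4 -> FAULT, evict 3, frames=[1,4,5]
At step 9: evicted page 3

Answer: 3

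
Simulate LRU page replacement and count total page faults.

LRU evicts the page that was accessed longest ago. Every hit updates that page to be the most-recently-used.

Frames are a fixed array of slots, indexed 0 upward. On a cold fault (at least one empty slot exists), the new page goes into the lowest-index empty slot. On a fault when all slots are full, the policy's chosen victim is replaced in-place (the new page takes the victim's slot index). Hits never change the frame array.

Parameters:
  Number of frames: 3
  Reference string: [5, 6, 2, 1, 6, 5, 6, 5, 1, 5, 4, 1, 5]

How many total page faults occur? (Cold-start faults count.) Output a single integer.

Answer: 6

Derivation:
Step 0: ref 5 → FAULT, frames=[5,-,-]
Step 1: ref 6 → FAULT, frames=[5,6,-]
Step 2: ref 2 → FAULT, frames=[5,6,2]
Step 3: ref 1 → FAULT (evict 5), frames=[1,6,2]
Step 4: ref 6 → HIT, frames=[1,6,2]
Step 5: ref 5 → FAULT (evict 2), frames=[1,6,5]
Step 6: ref 6 → HIT, frames=[1,6,5]
Step 7: ref 5 → HIT, frames=[1,6,5]
Step 8: ref 1 → HIT, frames=[1,6,5]
Step 9: ref 5 → HIT, frames=[1,6,5]
Step 10: ref 4 → FAULT (evict 6), frames=[1,4,5]
Step 11: ref 1 → HIT, frames=[1,4,5]
Step 12: ref 5 → HIT, frames=[1,4,5]
Total faults: 6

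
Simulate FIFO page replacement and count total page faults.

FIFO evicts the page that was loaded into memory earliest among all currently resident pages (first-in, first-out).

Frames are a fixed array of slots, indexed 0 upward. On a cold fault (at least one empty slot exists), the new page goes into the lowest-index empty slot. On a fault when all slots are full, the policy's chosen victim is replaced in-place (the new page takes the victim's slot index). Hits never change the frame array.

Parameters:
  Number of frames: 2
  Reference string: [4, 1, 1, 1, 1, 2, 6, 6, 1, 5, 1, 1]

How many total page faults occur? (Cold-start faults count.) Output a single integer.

Answer: 6

Derivation:
Step 0: ref 4 → FAULT, frames=[4,-]
Step 1: ref 1 → FAULT, frames=[4,1]
Step 2: ref 1 → HIT, frames=[4,1]
Step 3: ref 1 → HIT, frames=[4,1]
Step 4: ref 1 → HIT, frames=[4,1]
Step 5: ref 2 → FAULT (evict 4), frames=[2,1]
Step 6: ref 6 → FAULT (evict 1), frames=[2,6]
Step 7: ref 6 → HIT, frames=[2,6]
Step 8: ref 1 → FAULT (evict 2), frames=[1,6]
Step 9: ref 5 → FAULT (evict 6), frames=[1,5]
Step 10: ref 1 → HIT, frames=[1,5]
Step 11: ref 1 → HIT, frames=[1,5]
Total faults: 6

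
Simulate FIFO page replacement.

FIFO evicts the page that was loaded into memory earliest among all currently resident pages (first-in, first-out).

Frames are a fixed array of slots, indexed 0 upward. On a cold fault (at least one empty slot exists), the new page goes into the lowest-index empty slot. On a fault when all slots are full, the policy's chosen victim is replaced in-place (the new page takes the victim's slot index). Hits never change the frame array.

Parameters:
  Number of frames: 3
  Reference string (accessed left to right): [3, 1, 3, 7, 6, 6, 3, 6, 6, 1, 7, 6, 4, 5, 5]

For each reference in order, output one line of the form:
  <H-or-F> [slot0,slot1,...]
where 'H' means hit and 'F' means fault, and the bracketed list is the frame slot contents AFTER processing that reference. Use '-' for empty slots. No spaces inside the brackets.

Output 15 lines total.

F [3,-,-]
F [3,1,-]
H [3,1,-]
F [3,1,7]
F [6,1,7]
H [6,1,7]
F [6,3,7]
H [6,3,7]
H [6,3,7]
F [6,3,1]
F [7,3,1]
F [7,6,1]
F [7,6,4]
F [5,6,4]
H [5,6,4]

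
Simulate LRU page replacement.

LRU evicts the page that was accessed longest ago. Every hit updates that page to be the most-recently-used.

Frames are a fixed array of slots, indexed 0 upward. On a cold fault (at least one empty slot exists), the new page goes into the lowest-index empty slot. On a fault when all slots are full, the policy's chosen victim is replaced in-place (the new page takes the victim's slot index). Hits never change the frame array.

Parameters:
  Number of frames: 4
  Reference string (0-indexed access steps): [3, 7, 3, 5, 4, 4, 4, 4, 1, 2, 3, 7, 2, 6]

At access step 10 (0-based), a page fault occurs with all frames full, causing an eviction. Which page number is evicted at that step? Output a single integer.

Step 0: ref 3 -> FAULT, frames=[3,-,-,-]
Step 1: ref 7 -> FAULT, frames=[3,7,-,-]
Step 2: ref 3 -> HIT, frames=[3,7,-,-]
Step 3: ref 5 -> FAULT, frames=[3,7,5,-]
Step 4: ref 4 -> FAULT, frames=[3,7,5,4]
Step 5: ref 4 -> HIT, frames=[3,7,5,4]
Step 6: ref 4 -> HIT, frames=[3,7,5,4]
Step 7: ref 4 -> HIT, frames=[3,7,5,4]
Step 8: ref 1 -> FAULT, evict 7, frames=[3,1,5,4]
Step 9: ref 2 -> FAULT, evict 3, frames=[2,1,5,4]
Step 10: ref 3 -> FAULT, evict 5, frames=[2,1,3,4]
At step 10: evicted page 5

Answer: 5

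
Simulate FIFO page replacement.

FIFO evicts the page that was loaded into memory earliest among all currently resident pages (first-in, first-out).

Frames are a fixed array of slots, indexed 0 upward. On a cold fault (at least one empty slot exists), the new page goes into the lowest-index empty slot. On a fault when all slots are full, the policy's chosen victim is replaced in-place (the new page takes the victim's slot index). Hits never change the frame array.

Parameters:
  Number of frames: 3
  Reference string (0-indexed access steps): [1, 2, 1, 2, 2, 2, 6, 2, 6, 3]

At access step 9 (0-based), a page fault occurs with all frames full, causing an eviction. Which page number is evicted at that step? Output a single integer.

Answer: 1

Derivation:
Step 0: ref 1 -> FAULT, frames=[1,-,-]
Step 1: ref 2 -> FAULT, frames=[1,2,-]
Step 2: ref 1 -> HIT, frames=[1,2,-]
Step 3: ref 2 -> HIT, frames=[1,2,-]
Step 4: ref 2 -> HIT, frames=[1,2,-]
Step 5: ref 2 -> HIT, frames=[1,2,-]
Step 6: ref 6 -> FAULT, frames=[1,2,6]
Step 7: ref 2 -> HIT, frames=[1,2,6]
Step 8: ref 6 -> HIT, frames=[1,2,6]
Step 9: ref 3 -> FAULT, evict 1, frames=[3,2,6]
At step 9: evicted page 1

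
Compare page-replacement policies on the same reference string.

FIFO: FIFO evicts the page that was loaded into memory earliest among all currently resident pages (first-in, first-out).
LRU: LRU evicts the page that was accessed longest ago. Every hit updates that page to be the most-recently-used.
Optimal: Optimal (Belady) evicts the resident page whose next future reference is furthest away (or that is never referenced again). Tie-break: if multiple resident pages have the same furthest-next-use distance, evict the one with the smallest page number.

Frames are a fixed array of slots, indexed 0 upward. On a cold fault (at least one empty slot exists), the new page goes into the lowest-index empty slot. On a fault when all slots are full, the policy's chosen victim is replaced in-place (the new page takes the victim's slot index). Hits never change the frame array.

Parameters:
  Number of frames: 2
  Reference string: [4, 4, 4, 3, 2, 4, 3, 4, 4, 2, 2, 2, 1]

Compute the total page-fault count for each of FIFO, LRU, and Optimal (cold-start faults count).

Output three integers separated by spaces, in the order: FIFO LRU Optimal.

Answer: 7 7 6

Derivation:
--- FIFO ---
  step 0: ref 4 -> FAULT, frames=[4,-] (faults so far: 1)
  step 1: ref 4 -> HIT, frames=[4,-] (faults so far: 1)
  step 2: ref 4 -> HIT, frames=[4,-] (faults so far: 1)
  step 3: ref 3 -> FAULT, frames=[4,3] (faults so far: 2)
  step 4: ref 2 -> FAULT, evict 4, frames=[2,3] (faults so far: 3)
  step 5: ref 4 -> FAULT, evict 3, frames=[2,4] (faults so far: 4)
  step 6: ref 3 -> FAULT, evict 2, frames=[3,4] (faults so far: 5)
  step 7: ref 4 -> HIT, frames=[3,4] (faults so far: 5)
  step 8: ref 4 -> HIT, frames=[3,4] (faults so far: 5)
  step 9: ref 2 -> FAULT, evict 4, frames=[3,2] (faults so far: 6)
  step 10: ref 2 -> HIT, frames=[3,2] (faults so far: 6)
  step 11: ref 2 -> HIT, frames=[3,2] (faults so far: 6)
  step 12: ref 1 -> FAULT, evict 3, frames=[1,2] (faults so far: 7)
  FIFO total faults: 7
--- LRU ---
  step 0: ref 4 -> FAULT, frames=[4,-] (faults so far: 1)
  step 1: ref 4 -> HIT, frames=[4,-] (faults so far: 1)
  step 2: ref 4 -> HIT, frames=[4,-] (faults so far: 1)
  step 3: ref 3 -> FAULT, frames=[4,3] (faults so far: 2)
  step 4: ref 2 -> FAULT, evict 4, frames=[2,3] (faults so far: 3)
  step 5: ref 4 -> FAULT, evict 3, frames=[2,4] (faults so far: 4)
  step 6: ref 3 -> FAULT, evict 2, frames=[3,4] (faults so far: 5)
  step 7: ref 4 -> HIT, frames=[3,4] (faults so far: 5)
  step 8: ref 4 -> HIT, frames=[3,4] (faults so far: 5)
  step 9: ref 2 -> FAULT, evict 3, frames=[2,4] (faults so far: 6)
  step 10: ref 2 -> HIT, frames=[2,4] (faults so far: 6)
  step 11: ref 2 -> HIT, frames=[2,4] (faults so far: 6)
  step 12: ref 1 -> FAULT, evict 4, frames=[2,1] (faults so far: 7)
  LRU total faults: 7
--- Optimal ---
  step 0: ref 4 -> FAULT, frames=[4,-] (faults so far: 1)
  step 1: ref 4 -> HIT, frames=[4,-] (faults so far: 1)
  step 2: ref 4 -> HIT, frames=[4,-] (faults so far: 1)
  step 3: ref 3 -> FAULT, frames=[4,3] (faults so far: 2)
  step 4: ref 2 -> FAULT, evict 3, frames=[4,2] (faults so far: 3)
  step 5: ref 4 -> HIT, frames=[4,2] (faults so far: 3)
  step 6: ref 3 -> FAULT, evict 2, frames=[4,3] (faults so far: 4)
  step 7: ref 4 -> HIT, frames=[4,3] (faults so far: 4)
  step 8: ref 4 -> HIT, frames=[4,3] (faults so far: 4)
  step 9: ref 2 -> FAULT, evict 3, frames=[4,2] (faults so far: 5)
  step 10: ref 2 -> HIT, frames=[4,2] (faults so far: 5)
  step 11: ref 2 -> HIT, frames=[4,2] (faults so far: 5)
  step 12: ref 1 -> FAULT, evict 2, frames=[4,1] (faults so far: 6)
  Optimal total faults: 6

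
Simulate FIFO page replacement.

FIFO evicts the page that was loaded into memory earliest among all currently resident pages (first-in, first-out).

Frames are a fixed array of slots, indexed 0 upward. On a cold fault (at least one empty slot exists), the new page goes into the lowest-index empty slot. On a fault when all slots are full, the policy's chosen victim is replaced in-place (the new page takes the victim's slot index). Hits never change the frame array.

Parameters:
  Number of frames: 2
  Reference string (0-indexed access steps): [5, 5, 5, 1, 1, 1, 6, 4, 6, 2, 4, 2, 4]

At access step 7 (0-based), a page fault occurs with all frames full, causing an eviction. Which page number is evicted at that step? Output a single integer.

Answer: 1

Derivation:
Step 0: ref 5 -> FAULT, frames=[5,-]
Step 1: ref 5 -> HIT, frames=[5,-]
Step 2: ref 5 -> HIT, frames=[5,-]
Step 3: ref 1 -> FAULT, frames=[5,1]
Step 4: ref 1 -> HIT, frames=[5,1]
Step 5: ref 1 -> HIT, frames=[5,1]
Step 6: ref 6 -> FAULT, evict 5, frames=[6,1]
Step 7: ref 4 -> FAULT, evict 1, frames=[6,4]
At step 7: evicted page 1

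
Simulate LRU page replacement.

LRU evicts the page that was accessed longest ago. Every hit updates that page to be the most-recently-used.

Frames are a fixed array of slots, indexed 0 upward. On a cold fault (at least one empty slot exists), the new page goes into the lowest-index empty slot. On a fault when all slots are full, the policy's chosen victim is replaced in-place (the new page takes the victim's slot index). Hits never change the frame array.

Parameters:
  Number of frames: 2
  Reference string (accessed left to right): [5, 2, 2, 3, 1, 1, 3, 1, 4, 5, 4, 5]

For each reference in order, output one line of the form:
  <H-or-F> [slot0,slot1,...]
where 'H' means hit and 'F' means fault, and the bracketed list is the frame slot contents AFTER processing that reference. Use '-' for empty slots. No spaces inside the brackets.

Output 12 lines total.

F [5,-]
F [5,2]
H [5,2]
F [3,2]
F [3,1]
H [3,1]
H [3,1]
H [3,1]
F [4,1]
F [4,5]
H [4,5]
H [4,5]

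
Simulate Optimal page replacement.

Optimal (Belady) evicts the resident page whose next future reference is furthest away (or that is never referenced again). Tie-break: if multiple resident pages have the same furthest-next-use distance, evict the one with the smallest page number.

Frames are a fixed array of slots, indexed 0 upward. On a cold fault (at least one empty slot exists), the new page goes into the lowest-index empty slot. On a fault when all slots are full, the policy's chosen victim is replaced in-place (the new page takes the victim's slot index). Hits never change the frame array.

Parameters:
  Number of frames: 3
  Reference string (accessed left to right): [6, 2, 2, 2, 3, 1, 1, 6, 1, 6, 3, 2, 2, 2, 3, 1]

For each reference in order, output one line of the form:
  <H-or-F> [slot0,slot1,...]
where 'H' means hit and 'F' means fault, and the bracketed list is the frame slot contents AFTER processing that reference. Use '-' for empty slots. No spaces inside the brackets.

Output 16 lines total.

F [6,-,-]
F [6,2,-]
H [6,2,-]
H [6,2,-]
F [6,2,3]
F [6,1,3]
H [6,1,3]
H [6,1,3]
H [6,1,3]
H [6,1,3]
H [6,1,3]
F [2,1,3]
H [2,1,3]
H [2,1,3]
H [2,1,3]
H [2,1,3]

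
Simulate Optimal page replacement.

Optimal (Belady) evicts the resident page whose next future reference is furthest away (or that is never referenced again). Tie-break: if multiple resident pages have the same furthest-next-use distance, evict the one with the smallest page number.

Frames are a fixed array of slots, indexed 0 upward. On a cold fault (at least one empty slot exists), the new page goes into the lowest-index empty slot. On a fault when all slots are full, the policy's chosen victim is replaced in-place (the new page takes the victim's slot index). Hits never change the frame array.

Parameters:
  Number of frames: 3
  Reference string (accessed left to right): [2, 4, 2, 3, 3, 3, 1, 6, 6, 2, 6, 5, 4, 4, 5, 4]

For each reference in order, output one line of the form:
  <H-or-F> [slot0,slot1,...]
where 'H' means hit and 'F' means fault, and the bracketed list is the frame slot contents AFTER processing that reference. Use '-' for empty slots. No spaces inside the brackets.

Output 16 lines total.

F [2,-,-]
F [2,4,-]
H [2,4,-]
F [2,4,3]
H [2,4,3]
H [2,4,3]
F [2,4,1]
F [2,4,6]
H [2,4,6]
H [2,4,6]
H [2,4,6]
F [5,4,6]
H [5,4,6]
H [5,4,6]
H [5,4,6]
H [5,4,6]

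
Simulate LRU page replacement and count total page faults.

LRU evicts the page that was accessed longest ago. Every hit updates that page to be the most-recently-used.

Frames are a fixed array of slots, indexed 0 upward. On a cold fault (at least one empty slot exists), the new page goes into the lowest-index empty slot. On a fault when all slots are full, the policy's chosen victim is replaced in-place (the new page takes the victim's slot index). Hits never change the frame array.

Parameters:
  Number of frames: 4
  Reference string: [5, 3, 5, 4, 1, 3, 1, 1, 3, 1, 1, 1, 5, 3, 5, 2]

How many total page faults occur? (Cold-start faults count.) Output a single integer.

Step 0: ref 5 → FAULT, frames=[5,-,-,-]
Step 1: ref 3 → FAULT, frames=[5,3,-,-]
Step 2: ref 5 → HIT, frames=[5,3,-,-]
Step 3: ref 4 → FAULT, frames=[5,3,4,-]
Step 4: ref 1 → FAULT, frames=[5,3,4,1]
Step 5: ref 3 → HIT, frames=[5,3,4,1]
Step 6: ref 1 → HIT, frames=[5,3,4,1]
Step 7: ref 1 → HIT, frames=[5,3,4,1]
Step 8: ref 3 → HIT, frames=[5,3,4,1]
Step 9: ref 1 → HIT, frames=[5,3,4,1]
Step 10: ref 1 → HIT, frames=[5,3,4,1]
Step 11: ref 1 → HIT, frames=[5,3,4,1]
Step 12: ref 5 → HIT, frames=[5,3,4,1]
Step 13: ref 3 → HIT, frames=[5,3,4,1]
Step 14: ref 5 → HIT, frames=[5,3,4,1]
Step 15: ref 2 → FAULT (evict 4), frames=[5,3,2,1]
Total faults: 5

Answer: 5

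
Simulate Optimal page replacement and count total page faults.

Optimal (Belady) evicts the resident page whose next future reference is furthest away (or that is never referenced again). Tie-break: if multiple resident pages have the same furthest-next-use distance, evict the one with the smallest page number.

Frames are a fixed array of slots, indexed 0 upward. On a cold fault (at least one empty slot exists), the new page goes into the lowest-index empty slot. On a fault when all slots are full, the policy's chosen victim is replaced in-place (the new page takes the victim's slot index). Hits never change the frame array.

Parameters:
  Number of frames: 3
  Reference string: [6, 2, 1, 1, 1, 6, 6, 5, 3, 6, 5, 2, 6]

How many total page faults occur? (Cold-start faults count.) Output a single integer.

Answer: 6

Derivation:
Step 0: ref 6 → FAULT, frames=[6,-,-]
Step 1: ref 2 → FAULT, frames=[6,2,-]
Step 2: ref 1 → FAULT, frames=[6,2,1]
Step 3: ref 1 → HIT, frames=[6,2,1]
Step 4: ref 1 → HIT, frames=[6,2,1]
Step 5: ref 6 → HIT, frames=[6,2,1]
Step 6: ref 6 → HIT, frames=[6,2,1]
Step 7: ref 5 → FAULT (evict 1), frames=[6,2,5]
Step 8: ref 3 → FAULT (evict 2), frames=[6,3,5]
Step 9: ref 6 → HIT, frames=[6,3,5]
Step 10: ref 5 → HIT, frames=[6,3,5]
Step 11: ref 2 → FAULT (evict 3), frames=[6,2,5]
Step 12: ref 6 → HIT, frames=[6,2,5]
Total faults: 6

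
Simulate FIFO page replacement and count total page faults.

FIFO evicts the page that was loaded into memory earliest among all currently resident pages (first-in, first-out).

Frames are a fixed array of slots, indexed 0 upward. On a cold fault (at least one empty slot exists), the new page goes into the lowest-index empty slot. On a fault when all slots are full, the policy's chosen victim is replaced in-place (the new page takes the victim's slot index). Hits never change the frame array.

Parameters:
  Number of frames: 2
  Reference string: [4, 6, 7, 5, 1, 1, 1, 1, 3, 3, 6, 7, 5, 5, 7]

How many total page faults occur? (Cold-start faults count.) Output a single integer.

Answer: 9

Derivation:
Step 0: ref 4 → FAULT, frames=[4,-]
Step 1: ref 6 → FAULT, frames=[4,6]
Step 2: ref 7 → FAULT (evict 4), frames=[7,6]
Step 3: ref 5 → FAULT (evict 6), frames=[7,5]
Step 4: ref 1 → FAULT (evict 7), frames=[1,5]
Step 5: ref 1 → HIT, frames=[1,5]
Step 6: ref 1 → HIT, frames=[1,5]
Step 7: ref 1 → HIT, frames=[1,5]
Step 8: ref 3 → FAULT (evict 5), frames=[1,3]
Step 9: ref 3 → HIT, frames=[1,3]
Step 10: ref 6 → FAULT (evict 1), frames=[6,3]
Step 11: ref 7 → FAULT (evict 3), frames=[6,7]
Step 12: ref 5 → FAULT (evict 6), frames=[5,7]
Step 13: ref 5 → HIT, frames=[5,7]
Step 14: ref 7 → HIT, frames=[5,7]
Total faults: 9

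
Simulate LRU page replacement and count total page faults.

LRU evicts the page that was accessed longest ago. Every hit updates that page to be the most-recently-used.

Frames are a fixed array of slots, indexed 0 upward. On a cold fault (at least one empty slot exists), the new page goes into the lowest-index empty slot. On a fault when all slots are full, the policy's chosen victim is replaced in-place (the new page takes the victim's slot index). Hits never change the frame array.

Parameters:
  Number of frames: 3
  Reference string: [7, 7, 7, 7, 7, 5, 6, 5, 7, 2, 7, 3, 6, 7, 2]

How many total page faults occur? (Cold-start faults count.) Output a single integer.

Answer: 7

Derivation:
Step 0: ref 7 → FAULT, frames=[7,-,-]
Step 1: ref 7 → HIT, frames=[7,-,-]
Step 2: ref 7 → HIT, frames=[7,-,-]
Step 3: ref 7 → HIT, frames=[7,-,-]
Step 4: ref 7 → HIT, frames=[7,-,-]
Step 5: ref 5 → FAULT, frames=[7,5,-]
Step 6: ref 6 → FAULT, frames=[7,5,6]
Step 7: ref 5 → HIT, frames=[7,5,6]
Step 8: ref 7 → HIT, frames=[7,5,6]
Step 9: ref 2 → FAULT (evict 6), frames=[7,5,2]
Step 10: ref 7 → HIT, frames=[7,5,2]
Step 11: ref 3 → FAULT (evict 5), frames=[7,3,2]
Step 12: ref 6 → FAULT (evict 2), frames=[7,3,6]
Step 13: ref 7 → HIT, frames=[7,3,6]
Step 14: ref 2 → FAULT (evict 3), frames=[7,2,6]
Total faults: 7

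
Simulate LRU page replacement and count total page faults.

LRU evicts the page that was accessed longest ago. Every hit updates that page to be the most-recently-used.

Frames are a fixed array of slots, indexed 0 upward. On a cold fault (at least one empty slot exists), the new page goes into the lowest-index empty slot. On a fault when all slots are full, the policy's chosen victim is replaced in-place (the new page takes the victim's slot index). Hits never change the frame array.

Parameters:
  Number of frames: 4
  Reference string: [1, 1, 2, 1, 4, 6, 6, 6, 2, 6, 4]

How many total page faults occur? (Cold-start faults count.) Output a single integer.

Answer: 4

Derivation:
Step 0: ref 1 → FAULT, frames=[1,-,-,-]
Step 1: ref 1 → HIT, frames=[1,-,-,-]
Step 2: ref 2 → FAULT, frames=[1,2,-,-]
Step 3: ref 1 → HIT, frames=[1,2,-,-]
Step 4: ref 4 → FAULT, frames=[1,2,4,-]
Step 5: ref 6 → FAULT, frames=[1,2,4,6]
Step 6: ref 6 → HIT, frames=[1,2,4,6]
Step 7: ref 6 → HIT, frames=[1,2,4,6]
Step 8: ref 2 → HIT, frames=[1,2,4,6]
Step 9: ref 6 → HIT, frames=[1,2,4,6]
Step 10: ref 4 → HIT, frames=[1,2,4,6]
Total faults: 4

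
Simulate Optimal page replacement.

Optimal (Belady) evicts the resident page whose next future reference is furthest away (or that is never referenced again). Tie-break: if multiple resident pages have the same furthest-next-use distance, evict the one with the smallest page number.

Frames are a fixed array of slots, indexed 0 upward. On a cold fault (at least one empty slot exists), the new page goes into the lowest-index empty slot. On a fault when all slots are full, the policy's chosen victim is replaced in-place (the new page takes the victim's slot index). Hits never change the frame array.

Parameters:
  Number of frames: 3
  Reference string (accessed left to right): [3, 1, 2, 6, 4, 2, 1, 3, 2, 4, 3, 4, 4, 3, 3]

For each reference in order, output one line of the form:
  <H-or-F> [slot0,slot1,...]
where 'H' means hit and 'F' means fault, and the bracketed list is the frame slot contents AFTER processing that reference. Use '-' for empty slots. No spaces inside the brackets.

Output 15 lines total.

F [3,-,-]
F [3,1,-]
F [3,1,2]
F [6,1,2]
F [4,1,2]
H [4,1,2]
H [4,1,2]
F [4,3,2]
H [4,3,2]
H [4,3,2]
H [4,3,2]
H [4,3,2]
H [4,3,2]
H [4,3,2]
H [4,3,2]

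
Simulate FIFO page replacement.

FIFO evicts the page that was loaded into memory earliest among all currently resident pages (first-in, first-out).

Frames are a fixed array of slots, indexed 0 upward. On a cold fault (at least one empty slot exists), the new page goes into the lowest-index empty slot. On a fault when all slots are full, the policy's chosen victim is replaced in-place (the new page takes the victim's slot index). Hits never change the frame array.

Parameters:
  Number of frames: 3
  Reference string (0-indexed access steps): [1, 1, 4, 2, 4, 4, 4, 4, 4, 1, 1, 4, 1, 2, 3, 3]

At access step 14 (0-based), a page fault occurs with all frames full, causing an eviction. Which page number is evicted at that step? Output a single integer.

Step 0: ref 1 -> FAULT, frames=[1,-,-]
Step 1: ref 1 -> HIT, frames=[1,-,-]
Step 2: ref 4 -> FAULT, frames=[1,4,-]
Step 3: ref 2 -> FAULT, frames=[1,4,2]
Step 4: ref 4 -> HIT, frames=[1,4,2]
Step 5: ref 4 -> HIT, frames=[1,4,2]
Step 6: ref 4 -> HIT, frames=[1,4,2]
Step 7: ref 4 -> HIT, frames=[1,4,2]
Step 8: ref 4 -> HIT, frames=[1,4,2]
Step 9: ref 1 -> HIT, frames=[1,4,2]
Step 10: ref 1 -> HIT, frames=[1,4,2]
Step 11: ref 4 -> HIT, frames=[1,4,2]
Step 12: ref 1 -> HIT, frames=[1,4,2]
Step 13: ref 2 -> HIT, frames=[1,4,2]
Step 14: ref 3 -> FAULT, evict 1, frames=[3,4,2]
At step 14: evicted page 1

Answer: 1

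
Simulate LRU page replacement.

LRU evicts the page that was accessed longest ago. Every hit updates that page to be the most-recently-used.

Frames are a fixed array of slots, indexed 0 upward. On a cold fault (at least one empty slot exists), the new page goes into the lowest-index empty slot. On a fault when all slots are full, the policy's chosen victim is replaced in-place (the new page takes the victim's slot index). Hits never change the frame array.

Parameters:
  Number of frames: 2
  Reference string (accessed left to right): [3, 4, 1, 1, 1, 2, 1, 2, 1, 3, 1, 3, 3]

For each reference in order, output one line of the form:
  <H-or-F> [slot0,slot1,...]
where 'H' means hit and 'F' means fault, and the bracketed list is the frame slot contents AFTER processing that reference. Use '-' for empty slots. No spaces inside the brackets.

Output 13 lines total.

F [3,-]
F [3,4]
F [1,4]
H [1,4]
H [1,4]
F [1,2]
H [1,2]
H [1,2]
H [1,2]
F [1,3]
H [1,3]
H [1,3]
H [1,3]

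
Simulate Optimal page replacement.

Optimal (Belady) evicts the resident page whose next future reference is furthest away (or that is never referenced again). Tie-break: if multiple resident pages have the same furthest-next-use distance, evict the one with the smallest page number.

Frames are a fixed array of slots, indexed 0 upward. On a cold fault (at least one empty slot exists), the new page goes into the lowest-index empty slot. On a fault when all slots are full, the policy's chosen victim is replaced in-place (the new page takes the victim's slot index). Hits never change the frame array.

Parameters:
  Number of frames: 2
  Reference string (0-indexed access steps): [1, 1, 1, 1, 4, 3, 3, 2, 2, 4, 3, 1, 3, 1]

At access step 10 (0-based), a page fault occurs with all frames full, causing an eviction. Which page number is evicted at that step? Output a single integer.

Step 0: ref 1 -> FAULT, frames=[1,-]
Step 1: ref 1 -> HIT, frames=[1,-]
Step 2: ref 1 -> HIT, frames=[1,-]
Step 3: ref 1 -> HIT, frames=[1,-]
Step 4: ref 4 -> FAULT, frames=[1,4]
Step 5: ref 3 -> FAULT, evict 1, frames=[3,4]
Step 6: ref 3 -> HIT, frames=[3,4]
Step 7: ref 2 -> FAULT, evict 3, frames=[2,4]
Step 8: ref 2 -> HIT, frames=[2,4]
Step 9: ref 4 -> HIT, frames=[2,4]
Step 10: ref 3 -> FAULT, evict 2, frames=[3,4]
At step 10: evicted page 2

Answer: 2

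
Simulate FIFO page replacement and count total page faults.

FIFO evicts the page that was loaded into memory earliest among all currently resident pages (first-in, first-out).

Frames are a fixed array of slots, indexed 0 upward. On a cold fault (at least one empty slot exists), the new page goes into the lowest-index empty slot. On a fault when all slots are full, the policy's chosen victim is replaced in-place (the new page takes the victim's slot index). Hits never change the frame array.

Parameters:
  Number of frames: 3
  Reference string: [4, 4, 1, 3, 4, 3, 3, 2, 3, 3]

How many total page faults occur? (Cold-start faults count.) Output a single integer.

Step 0: ref 4 → FAULT, frames=[4,-,-]
Step 1: ref 4 → HIT, frames=[4,-,-]
Step 2: ref 1 → FAULT, frames=[4,1,-]
Step 3: ref 3 → FAULT, frames=[4,1,3]
Step 4: ref 4 → HIT, frames=[4,1,3]
Step 5: ref 3 → HIT, frames=[4,1,3]
Step 6: ref 3 → HIT, frames=[4,1,3]
Step 7: ref 2 → FAULT (evict 4), frames=[2,1,3]
Step 8: ref 3 → HIT, frames=[2,1,3]
Step 9: ref 3 → HIT, frames=[2,1,3]
Total faults: 4

Answer: 4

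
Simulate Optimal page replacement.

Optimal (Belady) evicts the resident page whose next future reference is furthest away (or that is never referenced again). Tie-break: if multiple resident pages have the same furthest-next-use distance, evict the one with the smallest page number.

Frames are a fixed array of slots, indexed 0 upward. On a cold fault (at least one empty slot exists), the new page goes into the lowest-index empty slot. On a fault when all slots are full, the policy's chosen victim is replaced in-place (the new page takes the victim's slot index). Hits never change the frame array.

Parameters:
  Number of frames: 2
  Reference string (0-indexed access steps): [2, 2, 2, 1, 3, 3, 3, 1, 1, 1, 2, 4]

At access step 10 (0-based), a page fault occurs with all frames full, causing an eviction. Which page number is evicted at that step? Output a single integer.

Step 0: ref 2 -> FAULT, frames=[2,-]
Step 1: ref 2 -> HIT, frames=[2,-]
Step 2: ref 2 -> HIT, frames=[2,-]
Step 3: ref 1 -> FAULT, frames=[2,1]
Step 4: ref 3 -> FAULT, evict 2, frames=[3,1]
Step 5: ref 3 -> HIT, frames=[3,1]
Step 6: ref 3 -> HIT, frames=[3,1]
Step 7: ref 1 -> HIT, frames=[3,1]
Step 8: ref 1 -> HIT, frames=[3,1]
Step 9: ref 1 -> HIT, frames=[3,1]
Step 10: ref 2 -> FAULT, evict 1, frames=[3,2]
At step 10: evicted page 1

Answer: 1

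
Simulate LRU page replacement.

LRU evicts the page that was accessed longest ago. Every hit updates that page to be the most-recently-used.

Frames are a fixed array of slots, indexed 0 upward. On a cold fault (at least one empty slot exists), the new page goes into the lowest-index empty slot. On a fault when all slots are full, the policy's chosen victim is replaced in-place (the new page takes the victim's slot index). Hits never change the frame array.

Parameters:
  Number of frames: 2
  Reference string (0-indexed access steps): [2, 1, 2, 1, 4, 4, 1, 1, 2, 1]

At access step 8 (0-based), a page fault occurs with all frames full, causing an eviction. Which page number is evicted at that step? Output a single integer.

Answer: 4

Derivation:
Step 0: ref 2 -> FAULT, frames=[2,-]
Step 1: ref 1 -> FAULT, frames=[2,1]
Step 2: ref 2 -> HIT, frames=[2,1]
Step 3: ref 1 -> HIT, frames=[2,1]
Step 4: ref 4 -> FAULT, evict 2, frames=[4,1]
Step 5: ref 4 -> HIT, frames=[4,1]
Step 6: ref 1 -> HIT, frames=[4,1]
Step 7: ref 1 -> HIT, frames=[4,1]
Step 8: ref 2 -> FAULT, evict 4, frames=[2,1]
At step 8: evicted page 4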